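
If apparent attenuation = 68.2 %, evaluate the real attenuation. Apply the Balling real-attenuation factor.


RA = AA · 0.8192
RA = 68.2 · 0.8192

55.8694 %


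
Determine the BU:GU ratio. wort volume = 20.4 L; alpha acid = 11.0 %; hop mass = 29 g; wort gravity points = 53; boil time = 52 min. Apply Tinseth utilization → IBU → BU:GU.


U = 1.65·0.000125^(GP/1000)·(1−e^(−0.04t))/4.15;  IBU = (α/100)·m·U·1000/V;  BU:GU = IBU/GP
U = 1.65·0.000125^(53/1000)·(1−e^(−0.04·52))/4.15 = 0.2161
IBU = (11.0/100)·29·0.2161·1000/20.4 = 33.7890
BU:GU = 33.7890/53

0.6375


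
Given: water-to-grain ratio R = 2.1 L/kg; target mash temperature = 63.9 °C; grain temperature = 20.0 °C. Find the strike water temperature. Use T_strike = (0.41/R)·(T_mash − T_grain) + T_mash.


T_strike = (0.41/2.1)·(63.9 − 20.0) + 63.9

72.4710 °C


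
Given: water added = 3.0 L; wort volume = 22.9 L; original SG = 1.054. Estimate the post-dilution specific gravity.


SG_new = 1 + (SG_old − 1)·V_old/(V_old + V_water)
pts = (1.054 − 1)·1000·22.9/(22.9 + 3.0) = 47.7452
SG_new = 1 + 47.7452/1000

1.0477


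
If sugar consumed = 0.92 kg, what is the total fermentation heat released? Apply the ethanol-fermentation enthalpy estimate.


Q = m_sugar · 590 kJ/kg
Q = 0.92 · 590

542.8000 kJ


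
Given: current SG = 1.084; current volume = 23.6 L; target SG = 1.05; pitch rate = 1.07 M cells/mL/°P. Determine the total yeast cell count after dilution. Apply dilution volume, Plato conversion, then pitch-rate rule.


V_w = V·((SG_c−1)/(SG_t−1)−1);  °P = 259 − 259/SG_t;  cells = rate·(V+V_w)·°P
V_w = 23.6·((1.084−1)/(1.05−1)−1) = 16.0480
V_final = 23.6 + 16.0480 = 39.6480
°P = 259 − 259/1.05 = 12.3333
cells = 1.07·39.6480·12.3333

523.2214 billion cells


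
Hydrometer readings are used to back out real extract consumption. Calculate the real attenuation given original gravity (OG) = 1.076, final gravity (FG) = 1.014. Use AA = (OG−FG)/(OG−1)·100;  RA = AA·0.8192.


AA = (1.076 − 1.014)/(1.076 − 1)·100 = 81.5789
RA = 81.5789·0.8192

66.8295 %


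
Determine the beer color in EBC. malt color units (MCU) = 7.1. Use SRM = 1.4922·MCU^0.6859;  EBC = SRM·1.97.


SRM = 1.4922·7.1^0.6859 = 5.7241
EBC = 5.7241·1.97

11.2764 EBC


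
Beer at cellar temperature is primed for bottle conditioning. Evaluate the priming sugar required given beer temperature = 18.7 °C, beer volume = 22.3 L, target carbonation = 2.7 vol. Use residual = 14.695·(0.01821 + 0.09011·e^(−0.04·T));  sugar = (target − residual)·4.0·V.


residual = 14.695·(0.01821 + 0.09011·e^(−0.04·18.7)) = 0.8943
sugar = (2.7 − 0.8943)·4.0·22.3

161.0649 g


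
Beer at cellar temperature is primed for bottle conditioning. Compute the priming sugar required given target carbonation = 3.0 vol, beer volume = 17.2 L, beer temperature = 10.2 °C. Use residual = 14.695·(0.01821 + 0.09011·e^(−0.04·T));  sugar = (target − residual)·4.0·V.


residual = 14.695·(0.01821 + 0.09011·e^(−0.04·10.2)) = 1.1481
sugar = (3.0 − 1.1481)·4.0·17.2

127.4081 g


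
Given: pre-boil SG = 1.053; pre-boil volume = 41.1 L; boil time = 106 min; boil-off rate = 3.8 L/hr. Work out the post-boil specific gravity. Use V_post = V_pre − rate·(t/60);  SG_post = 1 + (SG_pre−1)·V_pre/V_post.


V_post = 41.1 − 3.8·(106/60) = 34.3867
SG_post = 1 + (1.053 − 1)·41.1/34.3867

1.0633


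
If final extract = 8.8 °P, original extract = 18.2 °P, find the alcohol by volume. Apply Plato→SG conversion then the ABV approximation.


SG = 259/(259 − P);  ABV = (OG − FG)·131.25
OG = 259/(259 − 18.2) = 1.0756
FG = 259/(259 − 8.8) = 1.0352
ABV = (1.0756 − 1.0352)·131.25

5.3038 % ABV


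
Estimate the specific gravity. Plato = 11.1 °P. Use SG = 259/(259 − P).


SG = 259/(259 − 11.1)

1.0448


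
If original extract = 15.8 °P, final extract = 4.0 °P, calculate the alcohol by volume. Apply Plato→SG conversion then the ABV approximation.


SG = 259/(259 − P);  ABV = (OG − FG)·131.25
OG = 259/(259 − 15.8) = 1.0650
FG = 259/(259 − 4.0) = 1.0157
ABV = (1.0650 − 1.0157)·131.25

6.4681 % ABV


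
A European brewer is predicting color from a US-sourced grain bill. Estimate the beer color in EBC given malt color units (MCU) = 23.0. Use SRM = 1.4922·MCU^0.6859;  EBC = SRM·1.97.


SRM = 1.4922·23.0^0.6859 = 12.8185
EBC = 12.8185·1.97

25.2524 EBC


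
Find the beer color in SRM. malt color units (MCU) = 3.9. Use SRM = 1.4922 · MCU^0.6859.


SRM = 1.4922 · 3.9^0.6859

3.7952 SRM


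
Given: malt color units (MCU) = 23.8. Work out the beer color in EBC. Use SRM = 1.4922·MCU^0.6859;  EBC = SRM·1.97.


SRM = 1.4922·23.8^0.6859 = 13.1226
EBC = 13.1226·1.97

25.8516 EBC


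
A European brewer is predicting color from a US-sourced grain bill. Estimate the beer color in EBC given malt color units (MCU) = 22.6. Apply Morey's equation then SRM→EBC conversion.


SRM = 1.4922·MCU^0.6859;  EBC = SRM·1.97
SRM = 1.4922·22.6^0.6859 = 12.6651
EBC = 12.6651·1.97

24.9503 EBC


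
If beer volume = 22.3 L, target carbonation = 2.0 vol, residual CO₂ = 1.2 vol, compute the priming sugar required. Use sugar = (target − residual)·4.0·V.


sugar = (2.0 − 1.2)·4.0·22.3

71.3600 g


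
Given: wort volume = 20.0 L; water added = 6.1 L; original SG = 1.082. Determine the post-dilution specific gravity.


SG_new = 1 + (SG_old − 1)·V_old/(V_old + V_water)
pts = (1.082 − 1)·1000·20.0/(20.0 + 6.1) = 62.8352
SG_new = 1 + 62.8352/1000

1.0628


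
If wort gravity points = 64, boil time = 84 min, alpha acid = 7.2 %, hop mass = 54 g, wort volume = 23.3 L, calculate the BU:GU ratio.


U = 1.65·0.000125^(GP/1000)·(1−e^(−0.04t))/4.15;  IBU = (α/100)·m·U·1000/V;  BU:GU = IBU/GP
U = 1.65·0.000125^(64/1000)·(1−e^(−0.04·84))/4.15 = 0.2159
IBU = (7.2/100)·54·0.2159·1000/23.3 = 36.0292
BU:GU = 36.0292/64

0.5630


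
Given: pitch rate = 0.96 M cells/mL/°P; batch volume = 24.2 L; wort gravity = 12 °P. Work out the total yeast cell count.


cells (billions) = rate · V_L · °P
cells = 0.96 · 24.2 · 12

278.7840 billion cells


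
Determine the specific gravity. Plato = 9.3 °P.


SG = 259/(259 − P)
SG = 259/(259 − 9.3)

1.0372


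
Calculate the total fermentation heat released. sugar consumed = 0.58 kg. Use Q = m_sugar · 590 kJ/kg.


Q = 0.58 · 590

342.2000 kJ


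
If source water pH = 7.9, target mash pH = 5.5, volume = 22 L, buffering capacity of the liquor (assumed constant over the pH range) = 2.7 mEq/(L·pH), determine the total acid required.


acid = buffering capacity · (pH_source − pH_target) · V
acid = 2.7 · (7.9 − 5.5) · 22

142.5600 mEq


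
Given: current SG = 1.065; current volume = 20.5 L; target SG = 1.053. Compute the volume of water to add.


V_water = V·((SG_curr − 1)/(SG_target − 1) − 1)
V_water = 20.5·((1.065 − 1)/(1.053 − 1) − 1)

4.6415 L


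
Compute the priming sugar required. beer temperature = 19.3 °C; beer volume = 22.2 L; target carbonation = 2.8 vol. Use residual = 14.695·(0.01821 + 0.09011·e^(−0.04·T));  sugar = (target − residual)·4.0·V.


residual = 14.695·(0.01821 + 0.09011·e^(−0.04·19.3)) = 0.8795
sugar = (2.8 − 0.8795)·4.0·22.2

170.5424 g


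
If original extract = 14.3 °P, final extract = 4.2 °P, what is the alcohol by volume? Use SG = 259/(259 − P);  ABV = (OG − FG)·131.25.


OG = 259/(259 − 14.3) = 1.0584
FG = 259/(259 − 4.2) = 1.0165
ABV = (1.0584 − 1.0165)·131.25

5.5066 % ABV


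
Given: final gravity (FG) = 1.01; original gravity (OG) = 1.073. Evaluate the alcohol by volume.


ABV = (OG − FG) · 131.25
ABV = (1.073 − 1.01) · 131.25

8.2687 % ABV


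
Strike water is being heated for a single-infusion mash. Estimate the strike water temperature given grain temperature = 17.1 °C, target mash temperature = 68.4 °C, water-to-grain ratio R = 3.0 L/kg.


T_strike = (0.41/R)·(T_mash − T_grain) + T_mash
T_strike = (0.41/3.0)·(68.4 − 17.1) + 68.4

75.4110 °C


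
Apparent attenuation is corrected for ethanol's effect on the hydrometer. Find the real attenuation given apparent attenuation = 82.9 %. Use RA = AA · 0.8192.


RA = 82.9 · 0.8192

67.9117 %


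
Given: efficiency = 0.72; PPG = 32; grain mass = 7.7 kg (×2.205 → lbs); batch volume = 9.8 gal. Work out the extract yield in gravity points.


points = lbs × PPG × eff / vol
lbs = 7.7 × 2.205 = 16.9785
points = 16.9785 × 32 × 0.72 / 9.8

39.9168 points


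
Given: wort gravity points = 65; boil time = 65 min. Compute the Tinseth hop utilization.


U = 1.65·0.000125^(GP/1000) · (1 − e^(−0.04·t))/4.15
bigness = 1.65·0.000125^(65/1000) = 0.9200
boil_factor = (1 − e^(−0.04·65))/4.15 = 0.2231
U = 0.9200 · 0.2231

0.2052


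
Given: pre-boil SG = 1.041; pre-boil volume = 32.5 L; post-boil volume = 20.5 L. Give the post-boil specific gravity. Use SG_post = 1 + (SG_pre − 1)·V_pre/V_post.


pts_pre = (1.041 − 1)·1000 = 41.0000
pts_post = 41.0000·32.5/20.5 = 65.0000
SG_post = 1 + 65.0000/1000

1.0650


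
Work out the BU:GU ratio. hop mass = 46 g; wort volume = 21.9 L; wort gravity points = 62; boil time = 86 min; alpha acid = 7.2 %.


U = 1.65·0.000125^(GP/1000)·(1−e^(−0.04t))/4.15;  IBU = (α/100)·m·U·1000/V;  BU:GU = IBU/GP
U = 1.65·0.000125^(62/1000)·(1−e^(−0.04·86))/4.15 = 0.2204
IBU = (7.2/100)·46·0.2204·1000/21.9 = 33.3378
BU:GU = 33.3378/62

0.5377


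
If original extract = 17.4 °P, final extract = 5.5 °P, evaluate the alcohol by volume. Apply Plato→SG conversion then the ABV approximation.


SG = 259/(259 − P);  ABV = (OG − FG)·131.25
OG = 259/(259 − 17.4) = 1.0720
FG = 259/(259 − 5.5) = 1.0217
ABV = (1.0720 − 1.0217)·131.25

6.6050 % ABV


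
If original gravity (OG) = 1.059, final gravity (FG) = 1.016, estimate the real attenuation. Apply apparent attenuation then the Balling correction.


AA = (OG−FG)/(OG−1)·100;  RA = AA·0.8192
AA = (1.059 − 1.016)/(1.059 − 1)·100 = 72.8814
RA = 72.8814·0.8192

59.7044 %


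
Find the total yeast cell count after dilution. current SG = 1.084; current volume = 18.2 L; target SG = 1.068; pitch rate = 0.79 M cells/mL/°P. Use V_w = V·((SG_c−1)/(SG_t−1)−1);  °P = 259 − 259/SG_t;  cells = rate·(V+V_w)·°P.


V_w = 18.2·((1.084−1)/(1.068−1)−1) = 4.2824
V_final = 18.2 + 4.2824 = 22.4824
°P = 259 − 259/1.068 = 16.4906
cells = 0.79·22.4824·16.4906

292.8912 billion cells


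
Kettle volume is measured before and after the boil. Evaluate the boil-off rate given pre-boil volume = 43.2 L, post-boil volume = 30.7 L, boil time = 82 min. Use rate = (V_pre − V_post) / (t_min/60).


rate = (43.2 − 30.7) / (82/60)

9.1463 L/hr


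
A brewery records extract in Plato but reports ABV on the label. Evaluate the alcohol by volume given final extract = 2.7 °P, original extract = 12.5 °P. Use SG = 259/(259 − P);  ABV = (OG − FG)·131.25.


OG = 259/(259 − 12.5) = 1.0507
FG = 259/(259 − 2.7) = 1.0105
ABV = (1.0507 − 1.0105)·131.25

5.2730 % ABV


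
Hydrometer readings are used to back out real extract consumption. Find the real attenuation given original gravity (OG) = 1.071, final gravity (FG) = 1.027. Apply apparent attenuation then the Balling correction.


AA = (OG−FG)/(OG−1)·100;  RA = AA·0.8192
AA = (1.071 − 1.027)/(1.071 − 1)·100 = 61.9718
RA = 61.9718·0.8192

50.7673 %


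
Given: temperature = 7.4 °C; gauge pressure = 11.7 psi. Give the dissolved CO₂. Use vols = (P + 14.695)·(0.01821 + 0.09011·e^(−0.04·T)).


vols = (11.7 + 14.695)·(0.01821 + 0.09011·e^(−0.04·7.4))

2.2497 volumes


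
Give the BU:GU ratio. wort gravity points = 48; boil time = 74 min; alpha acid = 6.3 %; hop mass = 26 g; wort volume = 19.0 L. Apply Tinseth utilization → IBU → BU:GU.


U = 1.65·0.000125^(GP/1000)·(1−e^(−0.04t))/4.15;  IBU = (α/100)·m·U·1000/V;  BU:GU = IBU/GP
U = 1.65·0.000125^(48/1000)·(1−e^(−0.04·74))/4.15 = 0.2449
IBU = (6.3/100)·26·0.2449·1000/19.0 = 21.1125
BU:GU = 21.1125/48

0.4398


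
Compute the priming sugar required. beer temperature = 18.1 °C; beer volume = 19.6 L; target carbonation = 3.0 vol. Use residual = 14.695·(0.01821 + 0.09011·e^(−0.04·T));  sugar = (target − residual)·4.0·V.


residual = 14.695·(0.01821 + 0.09011·e^(−0.04·18.1)) = 0.9096
sugar = (3.0 − 0.9096)·4.0·19.6

163.8902 g


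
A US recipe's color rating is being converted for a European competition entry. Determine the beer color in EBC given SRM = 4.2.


EBC = SRM · 1.97
EBC = 4.2 · 1.97

8.2740 EBC


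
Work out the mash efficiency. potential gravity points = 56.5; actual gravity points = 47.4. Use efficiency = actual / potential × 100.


efficiency = 47.4 / 56.5 × 100

83.8938 %


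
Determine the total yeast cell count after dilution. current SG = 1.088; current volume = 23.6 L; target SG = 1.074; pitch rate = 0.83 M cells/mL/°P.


V_w = V·((SG_c−1)/(SG_t−1)−1);  °P = 259 − 259/SG_t;  cells = rate·(V+V_w)·°P
V_w = 23.6·((1.088−1)/(1.074−1)−1) = 4.4649
V_final = 23.6 + 4.4649 = 28.0649
°P = 259 − 259/1.074 = 17.8454
cells = 0.83·28.0649·17.8454

415.6887 billion cells


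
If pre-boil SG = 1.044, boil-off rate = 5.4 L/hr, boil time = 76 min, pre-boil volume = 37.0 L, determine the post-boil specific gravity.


V_post = V_pre − rate·(t/60);  SG_post = 1 + (SG_pre−1)·V_pre/V_post
V_post = 37.0 − 5.4·(76/60) = 30.1600
SG_post = 1 + (1.044 − 1)·37.0/30.1600

1.0540


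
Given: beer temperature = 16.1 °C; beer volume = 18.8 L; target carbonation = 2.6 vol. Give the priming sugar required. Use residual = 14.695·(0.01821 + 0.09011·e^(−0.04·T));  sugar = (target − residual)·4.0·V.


residual = 14.695·(0.01821 + 0.09011·e^(−0.04·16.1)) = 0.9630
sugar = (2.6 − 0.9630)·4.0·18.8

123.1000 g


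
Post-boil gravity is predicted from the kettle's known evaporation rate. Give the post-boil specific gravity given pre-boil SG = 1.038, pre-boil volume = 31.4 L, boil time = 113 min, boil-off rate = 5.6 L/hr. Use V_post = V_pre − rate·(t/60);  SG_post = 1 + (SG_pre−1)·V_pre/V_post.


V_post = 31.4 − 5.6·(113/60) = 20.8533
SG_post = 1 + (1.038 − 1)·31.4/20.8533

1.0572


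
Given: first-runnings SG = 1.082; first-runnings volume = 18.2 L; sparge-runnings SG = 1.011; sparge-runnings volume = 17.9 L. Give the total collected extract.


total = Σ (SG_i − 1)·1000·V_i
first = (1.082 − 1)·1000·18.2 = 1492.4000
sparge = (1.011 − 1)·1000·17.9 = 196.9000
total = 1492.4000 + 196.9000

1689.3000 gravity·L


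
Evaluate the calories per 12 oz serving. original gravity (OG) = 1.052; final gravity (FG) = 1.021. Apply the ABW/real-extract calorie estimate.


ABW = (OG−FG)·131.25·0.79/FG;  °P = 259 − 259/SG (for OG→OE and FG→AE);  RE = 0.1808·OE + 0.8192·AE;  Cal = (6.9·ABW + 4·(RE−0.1))·FG·3.55
ABW = (1.052 − 1.021)·131.25·0.79/1.021 = 3.1482
OE = 259 − 259/1.052 = 12.8023 °P
AE = 259 − 259/1.021 = 5.3271 °P
RE = 0.1808·12.8023 + 0.8192·5.3271 = 6.6786 °P
Cal = (6.9·3.1482 + 4·(6.6786−0.1))·1.021·3.55

174.1130 kcal


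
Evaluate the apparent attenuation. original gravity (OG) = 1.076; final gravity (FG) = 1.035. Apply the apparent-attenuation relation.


AA = (OG − FG)/(OG − 1) · 100
AA = (1.076 − 1.035)/(1.076 − 1) · 100

53.9474 %


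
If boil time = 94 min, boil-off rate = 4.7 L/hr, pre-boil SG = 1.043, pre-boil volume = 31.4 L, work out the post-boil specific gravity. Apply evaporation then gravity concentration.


V_post = V_pre − rate·(t/60);  SG_post = 1 + (SG_pre−1)·V_pre/V_post
V_post = 31.4 − 4.7·(94/60) = 24.0367
SG_post = 1 + (1.043 − 1)·31.4/24.0367

1.0562


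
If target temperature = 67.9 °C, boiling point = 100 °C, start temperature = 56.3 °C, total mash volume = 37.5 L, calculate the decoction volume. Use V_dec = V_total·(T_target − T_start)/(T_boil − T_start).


V_dec = 37.5·(67.9 − 56.3)/(100 − 56.3)

9.9542 L


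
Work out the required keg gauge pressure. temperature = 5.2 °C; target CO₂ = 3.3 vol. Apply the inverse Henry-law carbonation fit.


psi = vols/(0.01821 + 0.09011·e^(−0.04·T)) − 14.695
psi = 3.3/(0.01821 + 0.09011·e^(−0.04·5.2)) − 14.695

21.4108 psi


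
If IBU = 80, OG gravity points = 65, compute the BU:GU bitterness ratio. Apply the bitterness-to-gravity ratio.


BU:GU = IBU / OG_points
BU:GU = 80 / 65

1.2308


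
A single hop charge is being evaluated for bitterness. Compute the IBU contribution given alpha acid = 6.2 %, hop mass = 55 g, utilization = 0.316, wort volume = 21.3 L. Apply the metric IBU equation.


IBU = (α/100)·mass·U·1000 / V
IBU = (6.2/100)·55·0.316·1000 / 21.3

50.5897 IBU


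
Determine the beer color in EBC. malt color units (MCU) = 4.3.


SRM = 1.4922·MCU^0.6859;  EBC = SRM·1.97
SRM = 1.4922·4.3^0.6859 = 4.0581
EBC = 4.0581·1.97

7.9945 EBC


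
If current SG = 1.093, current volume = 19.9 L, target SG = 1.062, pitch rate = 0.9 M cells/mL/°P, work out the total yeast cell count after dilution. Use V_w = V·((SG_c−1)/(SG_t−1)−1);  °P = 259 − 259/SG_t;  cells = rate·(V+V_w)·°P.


V_w = 19.9·((1.093−1)/(1.062−1)−1) = 9.9500
V_final = 19.9 + 9.9500 = 29.8500
°P = 259 − 259/1.062 = 15.1205
cells = 0.9·29.8500·15.1205

406.2130 billion cells


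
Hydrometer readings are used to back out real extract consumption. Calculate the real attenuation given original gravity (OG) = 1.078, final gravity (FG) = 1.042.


AA = (OG−FG)/(OG−1)·100;  RA = AA·0.8192
AA = (1.078 − 1.042)/(1.078 − 1)·100 = 46.1538
RA = 46.1538·0.8192

37.8092 %


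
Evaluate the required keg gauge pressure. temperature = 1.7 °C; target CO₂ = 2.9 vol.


psi = vols/(0.01821 + 0.09011·e^(−0.04·T)) − 14.695
psi = 2.9/(0.01821 + 0.09011·e^(−0.04·1.7)) − 14.695

13.6264 psi


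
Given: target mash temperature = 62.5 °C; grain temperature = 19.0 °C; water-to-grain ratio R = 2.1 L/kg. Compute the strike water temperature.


T_strike = (0.41/R)·(T_mash − T_grain) + T_mash
T_strike = (0.41/2.1)·(62.5 − 19.0) + 62.5

70.9929 °C


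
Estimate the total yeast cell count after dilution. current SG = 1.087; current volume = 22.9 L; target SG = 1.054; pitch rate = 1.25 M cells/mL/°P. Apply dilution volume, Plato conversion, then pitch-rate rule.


V_w = V·((SG_c−1)/(SG_t−1)−1);  °P = 259 − 259/SG_t;  cells = rate·(V+V_w)·°P
V_w = 22.9·((1.087−1)/(1.054−1)−1) = 13.9944
V_final = 22.9 + 13.9944 = 36.8944
°P = 259 − 259/1.054 = 13.2694
cells = 1.25·36.8944·13.2694

611.9612 billion cells


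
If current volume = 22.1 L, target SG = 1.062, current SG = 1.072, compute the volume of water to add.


V_water = V·((SG_curr − 1)/(SG_target − 1) − 1)
V_water = 22.1·((1.072 − 1)/(1.062 − 1) − 1)

3.5645 L


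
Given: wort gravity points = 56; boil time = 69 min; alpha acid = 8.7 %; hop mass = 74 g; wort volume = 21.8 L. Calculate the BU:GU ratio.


U = 1.65·0.000125^(GP/1000)·(1−e^(−0.04t))/4.15;  IBU = (α/100)·m·U·1000/V;  BU:GU = IBU/GP
U = 1.65·0.000125^(56/1000)·(1−e^(−0.04·69))/4.15 = 0.2251
IBU = (8.7/100)·74·0.2251·1000/21.8 = 66.4908
BU:GU = 66.4908/56

1.1873


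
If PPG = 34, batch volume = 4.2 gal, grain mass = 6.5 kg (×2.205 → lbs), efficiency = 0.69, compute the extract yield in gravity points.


points = lbs × PPG × eff / vol
lbs = 6.5 × 2.205 = 14.3325
points = 14.3325 × 34 × 0.69 / 4.2

80.0572 points


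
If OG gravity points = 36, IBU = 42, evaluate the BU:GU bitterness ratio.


BU:GU = IBU / OG_points
BU:GU = 42 / 36

1.1667


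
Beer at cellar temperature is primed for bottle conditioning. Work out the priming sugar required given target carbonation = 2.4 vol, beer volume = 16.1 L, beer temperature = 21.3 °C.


residual = 14.695·(0.01821 + 0.09011·e^(−0.04·T));  sugar = (target − residual)·4.0·V
residual = 14.695·(0.01821 + 0.09011·e^(−0.04·21.3)) = 0.8324
sugar = (2.4 − 0.8324)·4.0·16.1

100.9513 g


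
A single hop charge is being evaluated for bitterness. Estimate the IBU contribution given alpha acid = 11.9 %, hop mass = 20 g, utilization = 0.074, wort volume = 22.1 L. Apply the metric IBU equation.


IBU = (α/100)·mass·U·1000 / V
IBU = (11.9/100)·20·0.074·1000 / 22.1

7.9692 IBU


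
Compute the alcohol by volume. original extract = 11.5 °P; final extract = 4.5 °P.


SG = 259/(259 − P);  ABV = (OG − FG)·131.25
OG = 259/(259 − 11.5) = 1.0465
FG = 259/(259 − 4.5) = 1.0177
ABV = (1.0465 − 1.0177)·131.25

3.7778 % ABV


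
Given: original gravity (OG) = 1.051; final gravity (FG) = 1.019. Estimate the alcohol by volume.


ABV = (OG − FG) · 131.25
ABV = (1.051 − 1.019) · 131.25

4.2000 % ABV


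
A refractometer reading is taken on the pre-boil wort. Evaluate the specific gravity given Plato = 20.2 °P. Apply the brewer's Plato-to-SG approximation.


SG = 259/(259 − P)
SG = 259/(259 − 20.2)

1.0846


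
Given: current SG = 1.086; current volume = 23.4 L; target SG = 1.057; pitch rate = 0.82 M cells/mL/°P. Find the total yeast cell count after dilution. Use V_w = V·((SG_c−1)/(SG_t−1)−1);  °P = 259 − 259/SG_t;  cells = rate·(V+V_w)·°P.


V_w = 23.4·((1.086−1)/(1.057−1)−1) = 11.9053
V_final = 23.4 + 11.9053 = 35.3053
°P = 259 − 259/1.057 = 13.9669
cells = 0.82·35.3053·13.9669

404.3458 billion cells


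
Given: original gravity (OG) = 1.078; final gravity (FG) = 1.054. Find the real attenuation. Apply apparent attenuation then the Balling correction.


AA = (OG−FG)/(OG−1)·100;  RA = AA·0.8192
AA = (1.078 − 1.054)/(1.078 − 1)·100 = 30.7692
RA = 30.7692·0.8192

25.2062 %


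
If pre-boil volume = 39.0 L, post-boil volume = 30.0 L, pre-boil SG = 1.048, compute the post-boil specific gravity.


SG_post = 1 + (SG_pre − 1)·V_pre/V_post
pts_pre = (1.048 − 1)·1000 = 48.0000
pts_post = 48.0000·39.0/30.0 = 62.4000
SG_post = 1 + 62.4000/1000

1.0624


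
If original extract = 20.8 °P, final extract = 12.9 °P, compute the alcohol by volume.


SG = 259/(259 − P);  ABV = (OG − FG)·131.25
OG = 259/(259 − 20.8) = 1.0873
FG = 259/(259 − 12.9) = 1.0524
ABV = (1.0873 − 1.0524)·131.25

4.5811 % ABV


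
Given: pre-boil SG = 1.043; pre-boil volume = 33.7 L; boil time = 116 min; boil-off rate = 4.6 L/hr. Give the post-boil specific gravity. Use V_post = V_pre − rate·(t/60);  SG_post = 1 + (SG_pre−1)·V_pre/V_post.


V_post = 33.7 − 4.6·(116/60) = 24.8067
SG_post = 1 + (1.043 − 1)·33.7/24.8067

1.0584


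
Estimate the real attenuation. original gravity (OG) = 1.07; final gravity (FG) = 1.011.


AA = (OG−FG)/(OG−1)·100;  RA = AA·0.8192
AA = (1.07 − 1.011)/(1.07 − 1)·100 = 84.2857
RA = 84.2857·0.8192

69.0469 %


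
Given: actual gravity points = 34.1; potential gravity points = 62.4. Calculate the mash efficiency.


efficiency = actual / potential × 100
efficiency = 34.1 / 62.4 × 100

54.6474 %


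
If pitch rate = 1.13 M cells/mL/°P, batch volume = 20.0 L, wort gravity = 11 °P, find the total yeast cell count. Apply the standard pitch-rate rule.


cells (billions) = rate · V_L · °P
cells = 1.13 · 20.0 · 11

248.6000 billion cells


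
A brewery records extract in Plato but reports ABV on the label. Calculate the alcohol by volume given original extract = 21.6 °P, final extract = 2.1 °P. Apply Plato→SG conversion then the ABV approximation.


SG = 259/(259 − P);  ABV = (OG − FG)·131.25
OG = 259/(259 − 21.6) = 1.0910
FG = 259/(259 − 2.1) = 1.0082
ABV = (1.0910 − 1.0082)·131.25

10.8690 % ABV


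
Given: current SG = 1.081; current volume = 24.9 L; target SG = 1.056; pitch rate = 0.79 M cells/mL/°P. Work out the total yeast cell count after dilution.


V_w = V·((SG_c−1)/(SG_t−1)−1);  °P = 259 − 259/SG_t;  cells = rate·(V+V_w)·°P
V_w = 24.9·((1.081−1)/(1.056−1)−1) = 11.1161
V_final = 24.9 + 11.1161 = 36.0161
°P = 259 − 259/1.056 = 13.7348
cells = 0.79·36.0161·13.7348

390.7935 billion cells


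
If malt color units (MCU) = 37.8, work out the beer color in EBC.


SRM = 1.4922·MCU^0.6859;  EBC = SRM·1.97
SRM = 1.4922·37.8^0.6859 = 18.0231
EBC = 18.0231·1.97

35.5054 EBC


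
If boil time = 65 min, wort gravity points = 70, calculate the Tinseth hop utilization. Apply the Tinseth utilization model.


U = 1.65·0.000125^(GP/1000) · (1 − e^(−0.04·t))/4.15
bigness = 1.65·0.000125^(70/1000) = 0.8796
boil_factor = (1 − e^(−0.04·65))/4.15 = 0.2231
U = 0.8796 · 0.2231

0.1962


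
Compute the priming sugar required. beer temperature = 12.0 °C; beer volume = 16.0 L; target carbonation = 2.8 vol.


residual = 14.695·(0.01821 + 0.09011·e^(−0.04·T));  sugar = (target − residual)·4.0·V
residual = 14.695·(0.01821 + 0.09011·e^(−0.04·12.0)) = 1.0870
sugar = (2.8 − 1.0870)·4.0·16.0

109.6340 g


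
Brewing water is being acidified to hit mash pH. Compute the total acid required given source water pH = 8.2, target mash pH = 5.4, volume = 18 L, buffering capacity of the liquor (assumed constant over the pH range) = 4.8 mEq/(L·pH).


acid = buffering capacity · (pH_source − pH_target) · V
acid = 4.8 · (8.2 − 5.4) · 18

241.9200 mEq


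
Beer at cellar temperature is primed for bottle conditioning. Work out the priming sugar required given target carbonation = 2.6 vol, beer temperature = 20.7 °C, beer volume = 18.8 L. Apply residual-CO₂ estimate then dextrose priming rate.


residual = 14.695·(0.01821 + 0.09011·e^(−0.04·T));  sugar = (target − residual)·4.0·V
residual = 14.695·(0.01821 + 0.09011·e^(−0.04·20.7)) = 0.8462
sugar = (2.6 − 0.8462)·4.0·18.8

131.8892 g


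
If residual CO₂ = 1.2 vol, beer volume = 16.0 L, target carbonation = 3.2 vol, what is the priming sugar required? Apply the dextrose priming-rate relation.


sugar = (target − residual)·4.0·V
sugar = (3.2 − 1.2)·4.0·16.0

128.0000 g


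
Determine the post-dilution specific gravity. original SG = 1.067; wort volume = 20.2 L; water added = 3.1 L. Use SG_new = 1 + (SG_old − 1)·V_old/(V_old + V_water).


pts = (1.067 − 1)·1000·20.2/(20.2 + 3.1) = 58.0858
SG_new = 1 + 58.0858/1000

1.0581


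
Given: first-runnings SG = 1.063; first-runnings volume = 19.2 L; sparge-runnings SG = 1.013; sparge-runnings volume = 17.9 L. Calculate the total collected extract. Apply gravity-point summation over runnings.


total = Σ (SG_i − 1)·1000·V_i
first = (1.063 − 1)·1000·19.2 = 1209.6000
sparge = (1.013 − 1)·1000·17.9 = 232.7000
total = 1209.6000 + 232.7000

1442.3000 gravity·L


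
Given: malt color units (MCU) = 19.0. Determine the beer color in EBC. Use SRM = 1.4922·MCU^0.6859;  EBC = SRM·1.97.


SRM = 1.4922·19.0^0.6859 = 11.2441
EBC = 11.2441·1.97

22.1508 EBC


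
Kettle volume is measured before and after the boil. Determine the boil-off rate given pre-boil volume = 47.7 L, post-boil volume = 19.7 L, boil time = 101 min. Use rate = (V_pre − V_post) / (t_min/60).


rate = (47.7 − 19.7) / (101/60)

16.6337 L/hr


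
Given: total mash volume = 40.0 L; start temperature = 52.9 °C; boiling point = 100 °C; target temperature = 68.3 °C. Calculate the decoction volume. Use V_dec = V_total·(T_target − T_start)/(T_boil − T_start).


V_dec = 40.0·(68.3 − 52.9)/(100 − 52.9)

13.0786 L


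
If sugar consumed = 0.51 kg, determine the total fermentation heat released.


Q = m_sugar · 590 kJ/kg
Q = 0.51 · 590

300.9000 kJ


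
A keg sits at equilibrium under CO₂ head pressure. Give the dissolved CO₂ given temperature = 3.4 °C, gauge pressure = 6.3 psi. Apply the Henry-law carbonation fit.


vols = (P + 14.695)·(0.01821 + 0.09011·e^(−0.04·T))
vols = (6.3 + 14.695)·(0.01821 + 0.09011·e^(−0.04·3.4))

2.0336 volumes


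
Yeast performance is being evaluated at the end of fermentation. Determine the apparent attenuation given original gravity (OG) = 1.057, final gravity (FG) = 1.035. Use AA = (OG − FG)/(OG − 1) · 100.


AA = (1.057 − 1.035)/(1.057 − 1) · 100

38.5965 %


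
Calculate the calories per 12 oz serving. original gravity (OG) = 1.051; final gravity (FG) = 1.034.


ABW = (OG−FG)·131.25·0.79/FG;  °P = 259 − 259/SG (for OG→OE and FG→AE);  RE = 0.1808·OE + 0.8192·AE;  Cal = (6.9·ABW + 4·(RE−0.1))·FG·3.55
ABW = (1.051 − 1.034)·131.25·0.79/1.034 = 1.7047
OE = 259 − 259/1.051 = 12.5680 °P
AE = 259 − 259/1.034 = 8.5164 °P
RE = 0.1808·12.5680 + 0.8192·8.5164 = 9.2490 °P
Cal = (6.9·1.7047 + 4·(9.2490−0.1))·1.034·3.55

177.5095 kcal


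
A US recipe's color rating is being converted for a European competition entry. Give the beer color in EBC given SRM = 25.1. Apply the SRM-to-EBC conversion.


EBC = SRM · 1.97
EBC = 25.1 · 1.97

49.4470 EBC


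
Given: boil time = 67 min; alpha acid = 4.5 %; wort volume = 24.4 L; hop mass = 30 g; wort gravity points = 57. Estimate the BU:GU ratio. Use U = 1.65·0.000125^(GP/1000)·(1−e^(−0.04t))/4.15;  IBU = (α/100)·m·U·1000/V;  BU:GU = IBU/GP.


U = 1.65·0.000125^(57/1000)·(1−e^(−0.04·67))/4.15 = 0.2219
IBU = (4.5/100)·30·0.2219·1000/24.4 = 12.2760
BU:GU = 12.2760/57

0.2154


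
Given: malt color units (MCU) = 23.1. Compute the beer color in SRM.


SRM = 1.4922 · MCU^0.6859
SRM = 1.4922 · 23.1^0.6859

12.8567 SRM


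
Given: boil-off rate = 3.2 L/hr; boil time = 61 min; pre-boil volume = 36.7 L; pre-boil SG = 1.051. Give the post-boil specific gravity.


V_post = V_pre − rate·(t/60);  SG_post = 1 + (SG_pre−1)·V_pre/V_post
V_post = 36.7 − 3.2·(61/60) = 33.4467
SG_post = 1 + (1.051 − 1)·36.7/33.4467

1.0560


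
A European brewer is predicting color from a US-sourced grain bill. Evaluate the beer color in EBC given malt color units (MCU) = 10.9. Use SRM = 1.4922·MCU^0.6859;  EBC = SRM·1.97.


SRM = 1.4922·10.9^0.6859 = 7.6806
EBC = 7.6806·1.97

15.1309 EBC


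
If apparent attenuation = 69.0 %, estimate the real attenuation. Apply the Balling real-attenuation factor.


RA = AA · 0.8192
RA = 69.0 · 0.8192

56.5248 %


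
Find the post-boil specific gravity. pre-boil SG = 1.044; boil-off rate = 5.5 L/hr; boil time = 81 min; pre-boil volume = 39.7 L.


V_post = V_pre − rate·(t/60);  SG_post = 1 + (SG_pre−1)·V_pre/V_post
V_post = 39.7 − 5.5·(81/60) = 32.2750
SG_post = 1 + (1.044 − 1)·39.7/32.2750

1.0541


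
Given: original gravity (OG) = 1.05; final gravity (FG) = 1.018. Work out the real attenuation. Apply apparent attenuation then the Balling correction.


AA = (OG−FG)/(OG−1)·100;  RA = AA·0.8192
AA = (1.05 − 1.018)/(1.05 − 1)·100 = 64.0000
RA = 64.0000·0.8192

52.4288 %


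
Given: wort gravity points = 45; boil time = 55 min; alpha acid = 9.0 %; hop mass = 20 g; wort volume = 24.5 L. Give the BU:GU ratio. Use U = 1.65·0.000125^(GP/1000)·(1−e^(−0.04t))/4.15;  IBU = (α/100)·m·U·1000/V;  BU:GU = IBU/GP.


U = 1.65·0.000125^(45/1000)·(1−e^(−0.04·55))/4.15 = 0.2359
IBU = (9.0/100)·20·0.2359·1000/24.5 = 17.3341
BU:GU = 17.3341/45

0.3852


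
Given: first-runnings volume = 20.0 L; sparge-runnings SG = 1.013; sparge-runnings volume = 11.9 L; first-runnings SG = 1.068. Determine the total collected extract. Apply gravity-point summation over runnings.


total = Σ (SG_i − 1)·1000·V_i
first = (1.068 − 1)·1000·20.0 = 1360.0000
sparge = (1.013 − 1)·1000·11.9 = 154.7000
total = 1360.0000 + 154.7000

1514.7000 gravity·L


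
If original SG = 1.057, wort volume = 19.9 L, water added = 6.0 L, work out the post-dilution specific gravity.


SG_new = 1 + (SG_old − 1)·V_old/(V_old + V_water)
pts = (1.057 − 1)·1000·19.9/(19.9 + 6.0) = 43.7954
SG_new = 1 + 43.7954/1000

1.0438


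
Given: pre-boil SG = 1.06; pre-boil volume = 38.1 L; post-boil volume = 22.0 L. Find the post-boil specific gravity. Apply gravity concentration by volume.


SG_post = 1 + (SG_pre − 1)·V_pre/V_post
pts_pre = (1.06 − 1)·1000 = 60.0000
pts_post = 60.0000·38.1/22.0 = 103.9091
SG_post = 1 + 103.9091/1000

1.1039


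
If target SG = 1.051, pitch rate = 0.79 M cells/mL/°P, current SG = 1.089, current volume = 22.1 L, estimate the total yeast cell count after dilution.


V_w = V·((SG_c−1)/(SG_t−1)−1);  °P = 259 − 259/SG_t;  cells = rate·(V+V_w)·°P
V_w = 22.1·((1.089−1)/(1.051−1)−1) = 16.4667
V_final = 22.1 + 16.4667 = 38.5667
°P = 259 − 259/1.051 = 12.5680
cells = 0.79·38.5667·12.5680

382.9186 billion cells


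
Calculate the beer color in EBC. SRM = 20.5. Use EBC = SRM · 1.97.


EBC = 20.5 · 1.97

40.3850 EBC


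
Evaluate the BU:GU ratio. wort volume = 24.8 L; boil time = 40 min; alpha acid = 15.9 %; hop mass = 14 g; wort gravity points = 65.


U = 1.65·0.000125^(GP/1000)·(1−e^(−0.04t))/4.15;  IBU = (α/100)·m·U·1000/V;  BU:GU = IBU/GP
U = 1.65·0.000125^(65/1000)·(1−e^(−0.04·40))/4.15 = 0.1769
IBU = (15.9/100)·14·0.1769·1000/24.8 = 15.8806
BU:GU = 15.8806/65

0.2443


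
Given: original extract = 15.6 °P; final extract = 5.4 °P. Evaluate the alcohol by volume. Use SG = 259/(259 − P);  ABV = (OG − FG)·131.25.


OG = 259/(259 − 15.6) = 1.0641
FG = 259/(259 − 5.4) = 1.0213
ABV = (1.0641 − 1.0213)·131.25

5.6173 % ABV


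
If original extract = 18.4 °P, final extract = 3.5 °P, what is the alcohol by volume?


SG = 259/(259 − P);  ABV = (OG − FG)·131.25
OG = 259/(259 − 18.4) = 1.0765
FG = 259/(259 − 3.5) = 1.0137
ABV = (1.0765 − 1.0137)·131.25

8.2395 % ABV


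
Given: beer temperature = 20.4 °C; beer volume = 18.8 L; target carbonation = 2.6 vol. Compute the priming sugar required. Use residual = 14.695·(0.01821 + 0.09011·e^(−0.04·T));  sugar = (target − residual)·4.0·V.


residual = 14.695·(0.01821 + 0.09011·e^(−0.04·20.4)) = 0.8531
sugar = (2.6 − 0.8531)·4.0·18.8

131.3640 g


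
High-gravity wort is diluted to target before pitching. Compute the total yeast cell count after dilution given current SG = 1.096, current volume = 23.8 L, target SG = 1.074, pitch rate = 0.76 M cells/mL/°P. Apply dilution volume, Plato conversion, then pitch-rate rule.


V_w = V·((SG_c−1)/(SG_t−1)−1);  °P = 259 − 259/SG_t;  cells = rate·(V+V_w)·°P
V_w = 23.8·((1.096−1)/(1.074−1)−1) = 7.0757
V_final = 23.8 + 7.0757 = 30.8757
°P = 259 − 259/1.074 = 17.8454
cells = 0.76·30.8757·17.8454

418.7524 billion cells


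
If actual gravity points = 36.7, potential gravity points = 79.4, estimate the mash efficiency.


efficiency = actual / potential × 100
efficiency = 36.7 / 79.4 × 100

46.2217 %


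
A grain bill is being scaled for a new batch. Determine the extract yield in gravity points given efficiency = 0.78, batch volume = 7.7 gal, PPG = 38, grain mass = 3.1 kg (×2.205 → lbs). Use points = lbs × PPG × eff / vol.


lbs = 3.1 × 2.205 = 6.8355
points = 6.8355 × 38 × 0.78 / 7.7

26.3122 points


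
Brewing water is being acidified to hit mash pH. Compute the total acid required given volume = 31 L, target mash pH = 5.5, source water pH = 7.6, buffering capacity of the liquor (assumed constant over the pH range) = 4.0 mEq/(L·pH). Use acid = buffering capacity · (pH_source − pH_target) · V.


acid = 4.0 · (7.6 − 5.5) · 31

260.4000 mEq


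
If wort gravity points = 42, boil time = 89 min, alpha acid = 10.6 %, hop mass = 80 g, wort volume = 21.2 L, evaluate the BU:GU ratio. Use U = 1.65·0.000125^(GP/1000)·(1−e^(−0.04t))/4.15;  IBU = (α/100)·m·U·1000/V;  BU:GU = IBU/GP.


U = 1.65·0.000125^(42/1000)·(1−e^(−0.04·89))/4.15 = 0.2648
IBU = (10.6/100)·80·0.2648·1000/21.2 = 105.9342
BU:GU = 105.9342/42

2.5222


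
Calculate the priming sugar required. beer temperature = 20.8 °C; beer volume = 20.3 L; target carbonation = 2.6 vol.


residual = 14.695·(0.01821 + 0.09011·e^(−0.04·T));  sugar = (target − residual)·4.0·V
residual = 14.695·(0.01821 + 0.09011·e^(−0.04·20.8)) = 0.8438
sugar = (2.6 − 0.8438)·4.0·20.3

142.5999 g


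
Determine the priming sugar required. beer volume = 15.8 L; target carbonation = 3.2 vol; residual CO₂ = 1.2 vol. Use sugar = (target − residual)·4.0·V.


sugar = (3.2 − 1.2)·4.0·15.8

126.4000 g


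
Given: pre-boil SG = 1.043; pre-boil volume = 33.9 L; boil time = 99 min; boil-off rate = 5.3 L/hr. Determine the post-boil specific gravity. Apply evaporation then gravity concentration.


V_post = V_pre − rate·(t/60);  SG_post = 1 + (SG_pre−1)·V_pre/V_post
V_post = 33.9 − 5.3·(99/60) = 25.1550
SG_post = 1 + (1.043 − 1)·33.9/25.1550

1.0579


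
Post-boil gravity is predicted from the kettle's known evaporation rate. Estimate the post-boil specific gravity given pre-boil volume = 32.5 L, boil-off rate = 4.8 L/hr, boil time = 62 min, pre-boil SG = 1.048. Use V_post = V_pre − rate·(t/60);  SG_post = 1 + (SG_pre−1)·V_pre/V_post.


V_post = 32.5 − 4.8·(62/60) = 27.5400
SG_post = 1 + (1.048 − 1)·32.5/27.5400

1.0566


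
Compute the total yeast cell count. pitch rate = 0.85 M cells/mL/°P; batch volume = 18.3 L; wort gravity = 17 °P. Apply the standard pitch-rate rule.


cells (billions) = rate · V_L · °P
cells = 0.85 · 18.3 · 17

264.4350 billion cells


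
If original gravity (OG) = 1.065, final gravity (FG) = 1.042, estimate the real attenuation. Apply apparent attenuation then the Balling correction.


AA = (OG−FG)/(OG−1)·100;  RA = AA·0.8192
AA = (1.065 − 1.042)/(1.065 − 1)·100 = 35.3846
RA = 35.3846·0.8192

28.9871 %


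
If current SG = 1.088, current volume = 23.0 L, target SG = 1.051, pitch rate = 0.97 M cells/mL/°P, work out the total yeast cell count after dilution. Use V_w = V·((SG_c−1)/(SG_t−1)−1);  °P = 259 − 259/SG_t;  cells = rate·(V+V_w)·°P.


V_w = 23.0·((1.088−1)/(1.051−1)−1) = 16.6863
V_final = 23.0 + 16.6863 = 39.6863
°P = 259 − 259/1.051 = 12.5680
cells = 0.97·39.6863·12.5680

483.8150 billion cells


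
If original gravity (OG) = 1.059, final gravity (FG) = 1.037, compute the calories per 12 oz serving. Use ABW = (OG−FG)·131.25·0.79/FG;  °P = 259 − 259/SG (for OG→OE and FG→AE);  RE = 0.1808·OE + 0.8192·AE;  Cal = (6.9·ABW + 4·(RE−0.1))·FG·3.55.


ABW = (1.059 − 1.037)·131.25·0.79/1.037 = 2.1997
OE = 259 − 259/1.059 = 14.4297 °P
AE = 259 − 259/1.037 = 9.2411 °P
RE = 0.1808·14.4297 + 0.8192·9.2411 = 10.1792 °P
Cal = (6.9·2.1997 + 4·(10.1792−0.1))·1.037·3.55

204.2960 kcal


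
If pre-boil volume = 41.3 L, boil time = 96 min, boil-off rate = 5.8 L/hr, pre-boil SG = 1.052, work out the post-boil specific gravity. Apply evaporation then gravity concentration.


V_post = V_pre − rate·(t/60);  SG_post = 1 + (SG_pre−1)·V_pre/V_post
V_post = 41.3 − 5.8·(96/60) = 32.0200
SG_post = 1 + (1.052 − 1)·41.3/32.0200

1.0671


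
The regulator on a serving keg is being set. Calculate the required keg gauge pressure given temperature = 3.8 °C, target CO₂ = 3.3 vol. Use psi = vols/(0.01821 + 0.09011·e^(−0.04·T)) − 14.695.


psi = 3.3/(0.01821 + 0.09011·e^(−0.04·3.8)) − 14.695

19.8190 psi


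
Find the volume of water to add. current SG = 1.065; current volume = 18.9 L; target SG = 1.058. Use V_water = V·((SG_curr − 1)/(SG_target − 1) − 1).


V_water = 18.9·((1.065 − 1)/(1.058 − 1) − 1)

2.2810 L


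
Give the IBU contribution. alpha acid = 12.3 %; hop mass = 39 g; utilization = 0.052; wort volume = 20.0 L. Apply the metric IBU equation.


IBU = (α/100)·mass·U·1000 / V
IBU = (12.3/100)·39·0.052·1000 / 20.0

12.4722 IBU
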